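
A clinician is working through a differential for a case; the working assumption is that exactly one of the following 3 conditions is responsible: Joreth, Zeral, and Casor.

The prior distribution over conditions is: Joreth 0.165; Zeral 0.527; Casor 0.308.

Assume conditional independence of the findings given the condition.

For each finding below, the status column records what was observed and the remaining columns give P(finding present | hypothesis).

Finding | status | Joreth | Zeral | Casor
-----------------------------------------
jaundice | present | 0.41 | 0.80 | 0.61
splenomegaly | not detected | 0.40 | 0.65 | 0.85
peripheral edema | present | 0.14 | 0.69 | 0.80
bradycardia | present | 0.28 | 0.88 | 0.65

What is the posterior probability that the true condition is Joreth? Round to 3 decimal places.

0.015

For each hypothesis, the unnormalized posterior weight is prior × product of the finding likelihoods (using 1 − P(present | H) for each absent finding):
  Joreth: 0.165 × 0.41 × (1 − 0.40) × 0.14 × 0.28 = 0.0015911
  Zeral: 0.527 × 0.80 × (1 − 0.65) × 0.69 × 0.88 = 0.089598
  Casor: 0.308 × 0.61 × (1 − 0.85) × 0.80 × 0.65 = 0.014655
Normalizing constant Z = 0.0015911 + 0.089598 + 0.014655 = 0.10584.
P(Joreth | evidence) = 0.0015911 / 0.10584 ≈ 0.015.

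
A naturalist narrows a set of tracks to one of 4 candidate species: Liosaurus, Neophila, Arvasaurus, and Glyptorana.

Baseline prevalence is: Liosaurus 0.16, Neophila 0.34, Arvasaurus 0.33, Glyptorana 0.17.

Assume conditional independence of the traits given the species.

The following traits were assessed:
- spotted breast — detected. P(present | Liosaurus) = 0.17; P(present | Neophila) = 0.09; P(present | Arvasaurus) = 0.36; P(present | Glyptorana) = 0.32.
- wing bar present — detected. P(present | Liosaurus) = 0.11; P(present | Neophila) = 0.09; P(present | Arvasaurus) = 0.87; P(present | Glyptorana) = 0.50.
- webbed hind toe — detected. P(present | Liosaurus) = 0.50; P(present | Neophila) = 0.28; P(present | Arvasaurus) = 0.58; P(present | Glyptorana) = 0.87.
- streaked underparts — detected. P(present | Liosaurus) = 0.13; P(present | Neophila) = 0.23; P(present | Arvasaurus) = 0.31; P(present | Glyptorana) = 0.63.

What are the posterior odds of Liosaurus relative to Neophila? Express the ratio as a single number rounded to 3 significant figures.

1.10

The normalizing constant cancels in an odds ratio, so compute prior × likelihood for the two hypotheses only:
  Liosaurus: 0.16 × 0.17 × 0.11 × 0.50 × 0.13 = 0.00019448
  Neophila: 0.34 × 0.09 × 0.09 × 0.28 × 0.23 = 0.00017736
Odds(Liosaurus : Neophila) = 0.00019448 / 0.00017736 ≈ 1.10.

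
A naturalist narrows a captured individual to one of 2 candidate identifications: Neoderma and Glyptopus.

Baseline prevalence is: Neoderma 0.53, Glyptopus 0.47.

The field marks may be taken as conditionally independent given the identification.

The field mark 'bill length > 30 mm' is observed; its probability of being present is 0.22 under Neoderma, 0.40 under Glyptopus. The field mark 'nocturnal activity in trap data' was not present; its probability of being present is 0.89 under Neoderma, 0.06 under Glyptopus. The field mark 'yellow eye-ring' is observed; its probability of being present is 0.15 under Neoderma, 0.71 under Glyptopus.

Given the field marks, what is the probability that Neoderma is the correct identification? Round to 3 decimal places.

0.015

For each hypothesis, the unnormalized posterior weight is prior × product of the field mark likelihoods (using 1 − P(present | H) for each absent field mark):
  Neoderma: 0.53 × 0.22 × (1 − 0.89) × 0.15 = 0.0019239
  Glyptopus: 0.47 × 0.40 × (1 − 0.06) × 0.71 = 0.12547
Normalizing constant Z = 0.0019239 + 0.12547 = 0.1274.
P(Neoderma | evidence) = 0.0019239 / 0.1274 ≈ 0.015.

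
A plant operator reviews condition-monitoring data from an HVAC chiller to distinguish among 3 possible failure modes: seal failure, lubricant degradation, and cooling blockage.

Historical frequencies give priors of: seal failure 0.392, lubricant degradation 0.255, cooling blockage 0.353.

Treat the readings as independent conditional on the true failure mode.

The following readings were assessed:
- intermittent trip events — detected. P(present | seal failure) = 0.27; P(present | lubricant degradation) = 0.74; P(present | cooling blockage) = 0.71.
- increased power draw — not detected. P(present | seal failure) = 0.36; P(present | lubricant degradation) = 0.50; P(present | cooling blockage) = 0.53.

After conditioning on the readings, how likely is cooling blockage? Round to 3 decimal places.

For each hypothesis, the unnormalized posterior weight is prior × product of the reading likelihoods (using 1 − P(present | H) for each absent reading):
  seal failure: 0.392 × 0.27 × (1 − 0.36) = 0.067738
  lubricant degradation: 0.255 × 0.74 × (1 − 0.50) = 0.09435
  cooling blockage: 0.353 × 0.71 × (1 − 0.53) = 0.1178
Normalizing constant Z = 0.067738 + 0.09435 + 0.1178 = 0.27988.
P(cooling blockage | evidence) = 0.1178 / 0.27988 ≈ 0.421.

0.421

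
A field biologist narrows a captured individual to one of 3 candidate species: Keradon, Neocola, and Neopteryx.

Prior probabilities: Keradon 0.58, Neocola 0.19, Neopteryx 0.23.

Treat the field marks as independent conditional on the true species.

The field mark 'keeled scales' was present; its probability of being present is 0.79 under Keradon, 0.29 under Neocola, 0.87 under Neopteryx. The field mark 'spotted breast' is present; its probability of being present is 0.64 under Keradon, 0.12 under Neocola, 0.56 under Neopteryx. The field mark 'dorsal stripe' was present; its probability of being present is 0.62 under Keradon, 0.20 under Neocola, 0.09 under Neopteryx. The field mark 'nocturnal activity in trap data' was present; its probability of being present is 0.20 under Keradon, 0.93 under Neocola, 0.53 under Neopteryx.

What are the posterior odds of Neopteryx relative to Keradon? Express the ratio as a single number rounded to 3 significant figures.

0.147

Posterior odds equal prior odds times the likelihood ratio; only the two competing hypotheses matter.
  Neopteryx: 0.23 × 0.87 × 0.56 × 0.09 × 0.53 = 0.0053451
  Keradon: 0.58 × 0.79 × 0.64 × 0.62 × 0.20 = 0.036363
Odds(Neopteryx : Keradon) = 0.0053451 / 0.036363 ≈ 0.147.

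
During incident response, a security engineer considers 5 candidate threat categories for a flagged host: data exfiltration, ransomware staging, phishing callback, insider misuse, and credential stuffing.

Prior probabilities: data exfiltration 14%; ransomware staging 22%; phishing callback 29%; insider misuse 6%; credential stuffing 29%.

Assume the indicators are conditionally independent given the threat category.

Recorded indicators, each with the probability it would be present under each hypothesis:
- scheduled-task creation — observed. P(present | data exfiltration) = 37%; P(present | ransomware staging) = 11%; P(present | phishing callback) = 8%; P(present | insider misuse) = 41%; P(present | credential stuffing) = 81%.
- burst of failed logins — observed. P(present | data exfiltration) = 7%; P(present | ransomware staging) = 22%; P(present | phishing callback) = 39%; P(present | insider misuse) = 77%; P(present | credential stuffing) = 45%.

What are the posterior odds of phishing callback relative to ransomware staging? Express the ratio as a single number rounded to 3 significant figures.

1.70

Unnormalized posterior weight (prior times the indicator likelihoods) for each of the two hypotheses:
  phishing callback: 0.29 × 0.08 × 0.39 = 0.009048
  ransomware staging: 0.22 × 0.11 × 0.22 = 0.005324
Odds(phishing callback : ransomware staging) = 0.009048 / 0.005324 ≈ 1.70.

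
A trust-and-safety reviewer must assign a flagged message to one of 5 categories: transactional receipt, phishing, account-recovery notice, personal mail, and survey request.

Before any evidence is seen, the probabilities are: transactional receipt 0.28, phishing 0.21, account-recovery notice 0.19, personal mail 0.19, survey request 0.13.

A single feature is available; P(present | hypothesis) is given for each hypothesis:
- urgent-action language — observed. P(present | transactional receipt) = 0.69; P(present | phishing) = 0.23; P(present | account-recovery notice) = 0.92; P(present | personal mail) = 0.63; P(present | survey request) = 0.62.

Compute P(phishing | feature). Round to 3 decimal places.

Multiply each prior by the likelihood of the feature:
  transactional receipt: 0.28 × 0.69 = 0.1932
  phishing: 0.21 × 0.23 = 0.0483
  account-recovery notice: 0.19 × 0.92 = 0.1748
  personal mail: 0.19 × 0.63 = 0.1197
  survey request: 0.13 × 0.62 = 0.0806
The unnormalized weights sum to 0.6166.
P(phishing | evidence) = 0.0483 / 0.6166 ≈ 0.078.

0.078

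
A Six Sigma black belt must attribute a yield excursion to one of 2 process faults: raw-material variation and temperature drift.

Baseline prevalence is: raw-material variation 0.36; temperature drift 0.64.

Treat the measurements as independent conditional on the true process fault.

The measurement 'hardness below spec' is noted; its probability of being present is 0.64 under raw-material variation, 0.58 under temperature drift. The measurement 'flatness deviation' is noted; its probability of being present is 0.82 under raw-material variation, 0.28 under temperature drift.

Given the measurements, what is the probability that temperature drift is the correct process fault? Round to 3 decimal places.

0.355

For each hypothesis, the unnormalized posterior weight is prior × product of the measurement likelihoods:
  raw-material variation: 0.36 × 0.64 × 0.82 = 0.18893
  temperature drift: 0.64 × 0.58 × 0.28 = 0.10394
The unnormalized weights sum to 0.29286.
P(temperature drift | evidence) = 0.10394 / 0.29286 ≈ 0.355.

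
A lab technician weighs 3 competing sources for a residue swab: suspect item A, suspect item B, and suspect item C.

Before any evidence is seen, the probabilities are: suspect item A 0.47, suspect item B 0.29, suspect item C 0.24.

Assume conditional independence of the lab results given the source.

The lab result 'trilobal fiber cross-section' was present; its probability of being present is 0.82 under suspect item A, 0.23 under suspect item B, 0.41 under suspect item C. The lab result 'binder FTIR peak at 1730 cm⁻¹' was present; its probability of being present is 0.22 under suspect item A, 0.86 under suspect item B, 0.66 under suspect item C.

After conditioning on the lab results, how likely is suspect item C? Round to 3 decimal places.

For each hypothesis, the unnormalized posterior weight is prior × product of the lab result likelihoods:
  suspect item A: 0.47 × 0.82 × 0.22 = 0.084788
  suspect item B: 0.29 × 0.23 × 0.86 = 0.057362
  suspect item C: 0.24 × 0.41 × 0.66 = 0.064944
The unnormalized weights sum to 0.20709.
P(suspect item C | evidence) = 0.064944 / 0.20709 ≈ 0.314.

0.314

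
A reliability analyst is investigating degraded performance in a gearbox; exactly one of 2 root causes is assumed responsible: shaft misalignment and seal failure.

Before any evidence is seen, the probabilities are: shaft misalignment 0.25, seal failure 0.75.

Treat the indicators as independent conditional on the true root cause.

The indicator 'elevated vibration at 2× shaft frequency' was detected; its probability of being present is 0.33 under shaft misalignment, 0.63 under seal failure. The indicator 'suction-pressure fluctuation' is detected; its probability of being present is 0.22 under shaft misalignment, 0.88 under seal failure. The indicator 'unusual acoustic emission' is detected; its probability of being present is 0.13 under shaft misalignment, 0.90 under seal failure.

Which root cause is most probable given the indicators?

seal failure

For each hypothesis, the unnormalized posterior weight is prior × product of the indicator likelihoods:
  shaft misalignment: 0.25 × 0.33 × 0.22 × 0.13 = 0.0023595
  seal failure: 0.75 × 0.63 × 0.88 × 0.90 = 0.37422
Marginal likelihood of the evidence = 0.37658.
P(shaft misalignment | evidence) ≈ 0.0023595 / 0.37658 ≈ 0.006
P(seal failure | evidence) ≈ 0.37422 / 0.37658 ≈ 0.994
The largest is 0.994, so seal failure is most probable.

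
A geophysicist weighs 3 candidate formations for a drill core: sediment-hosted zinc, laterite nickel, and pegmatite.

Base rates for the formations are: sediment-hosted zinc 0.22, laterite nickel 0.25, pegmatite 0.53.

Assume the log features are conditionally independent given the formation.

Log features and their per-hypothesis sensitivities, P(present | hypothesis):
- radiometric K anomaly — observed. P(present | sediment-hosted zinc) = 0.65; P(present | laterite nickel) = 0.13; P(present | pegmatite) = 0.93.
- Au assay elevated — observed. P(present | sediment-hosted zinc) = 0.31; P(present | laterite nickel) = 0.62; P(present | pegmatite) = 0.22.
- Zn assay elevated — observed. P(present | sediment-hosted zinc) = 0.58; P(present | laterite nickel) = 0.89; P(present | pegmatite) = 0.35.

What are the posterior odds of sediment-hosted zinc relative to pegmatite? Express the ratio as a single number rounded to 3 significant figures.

0.677

Posterior odds equal prior odds times the likelihood ratio; only the two competing hypotheses matter.
  sediment-hosted zinc: 0.22 × 0.65 × 0.31 × 0.58 = 0.025711
  pegmatite: 0.53 × 0.93 × 0.22 × 0.35 = 0.037953
Posterior odds = 0.025711 / 0.037953 ≈ 0.677.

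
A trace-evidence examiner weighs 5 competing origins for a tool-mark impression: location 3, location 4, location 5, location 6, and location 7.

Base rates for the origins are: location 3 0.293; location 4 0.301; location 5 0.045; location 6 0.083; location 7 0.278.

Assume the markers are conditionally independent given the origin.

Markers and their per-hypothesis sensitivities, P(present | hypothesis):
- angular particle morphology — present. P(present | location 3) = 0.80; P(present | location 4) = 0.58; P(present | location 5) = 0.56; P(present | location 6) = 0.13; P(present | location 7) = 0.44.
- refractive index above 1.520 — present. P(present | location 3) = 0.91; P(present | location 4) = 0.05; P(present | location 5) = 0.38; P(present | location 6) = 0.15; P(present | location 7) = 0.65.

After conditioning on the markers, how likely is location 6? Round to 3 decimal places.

By Bayes' rule with conditional independence, the unnormalized weight for each hypothesis is prior × ∏ likelihoods:
  location 3: 0.293 × 0.80 × 0.91 = 0.2133
  location 4: 0.301 × 0.58 × 0.05 = 0.008729
  location 5: 0.045 × 0.56 × 0.38 = 0.009576
  location 6: 0.083 × 0.13 × 0.15 = 0.0016185
  location 7: 0.278 × 0.44 × 0.65 = 0.079508
Normalizing constant Z = 0.2133 + 0.008729 + 0.009576 + 0.0016185 + 0.079508 = 0.31274.
P(location 6 | evidence) = 0.0016185 / 0.31274 ≈ 0.005.

0.005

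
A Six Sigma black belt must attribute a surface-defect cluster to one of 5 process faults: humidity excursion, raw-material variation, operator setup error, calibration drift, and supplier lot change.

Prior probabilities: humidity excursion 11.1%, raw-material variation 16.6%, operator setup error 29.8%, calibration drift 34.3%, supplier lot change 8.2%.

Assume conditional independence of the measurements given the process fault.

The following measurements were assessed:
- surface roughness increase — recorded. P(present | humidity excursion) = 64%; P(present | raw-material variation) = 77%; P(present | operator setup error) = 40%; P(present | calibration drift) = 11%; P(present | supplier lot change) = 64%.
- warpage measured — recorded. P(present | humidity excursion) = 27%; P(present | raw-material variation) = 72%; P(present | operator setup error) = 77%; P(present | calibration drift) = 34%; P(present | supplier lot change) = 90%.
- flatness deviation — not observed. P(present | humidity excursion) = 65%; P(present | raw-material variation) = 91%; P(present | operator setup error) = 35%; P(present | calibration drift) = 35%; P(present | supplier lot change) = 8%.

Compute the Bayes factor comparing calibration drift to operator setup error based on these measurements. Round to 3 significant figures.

0.121

Take the product of per-measurement likelihoods under each hypothesis (using 1 − P(present | H) for each absent measurement), then divide.
  calibration drift: 0.11 × 0.34 × (1 − 0.35) = 0.02431
  operator setup error: 0.40 × 0.77 × (1 − 0.35) = 0.2002
Bayes factor = 0.02431 / 0.2002 ≈ 0.121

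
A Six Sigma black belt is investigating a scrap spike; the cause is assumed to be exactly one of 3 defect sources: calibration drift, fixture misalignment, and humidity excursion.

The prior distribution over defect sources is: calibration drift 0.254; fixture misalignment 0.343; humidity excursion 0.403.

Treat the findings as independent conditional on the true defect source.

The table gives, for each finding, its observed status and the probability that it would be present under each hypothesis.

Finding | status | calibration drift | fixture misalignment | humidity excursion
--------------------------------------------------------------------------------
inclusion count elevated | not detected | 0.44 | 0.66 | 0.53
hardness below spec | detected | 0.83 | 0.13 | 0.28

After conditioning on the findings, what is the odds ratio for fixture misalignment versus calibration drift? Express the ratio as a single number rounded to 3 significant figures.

Unnormalized posterior weight (prior times the finding likelihoods) for each of the two hypotheses (using 1 − P(present | H) for each absent finding):
  fixture misalignment: 0.343 × (1 − 0.66) × 0.13 = 0.015161
  calibration drift: 0.254 × (1 − 0.44) × 0.83 = 0.11806
Odds(fixture misalignment : calibration drift) = 0.015161 / 0.11806 ≈ 0.128.

0.128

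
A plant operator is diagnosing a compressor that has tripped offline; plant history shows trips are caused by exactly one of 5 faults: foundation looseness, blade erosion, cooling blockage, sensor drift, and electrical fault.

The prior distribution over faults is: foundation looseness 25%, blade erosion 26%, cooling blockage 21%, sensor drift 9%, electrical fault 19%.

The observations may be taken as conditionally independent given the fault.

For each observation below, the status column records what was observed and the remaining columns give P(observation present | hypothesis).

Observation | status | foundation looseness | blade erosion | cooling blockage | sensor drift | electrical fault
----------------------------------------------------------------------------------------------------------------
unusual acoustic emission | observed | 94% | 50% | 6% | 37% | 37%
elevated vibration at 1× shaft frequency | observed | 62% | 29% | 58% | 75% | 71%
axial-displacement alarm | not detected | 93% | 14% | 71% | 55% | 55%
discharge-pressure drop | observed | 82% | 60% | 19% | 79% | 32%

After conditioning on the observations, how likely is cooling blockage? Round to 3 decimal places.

0.009

Multiply each prior by the joint likelihood of the evidence pattern (using 1 − P(present | H) for each absent observation):
  foundation looseness: 0.25 × 0.94 × 0.62 × (1 − 0.93) × 0.82 = 0.0083632
  blade erosion: 0.26 × 0.50 × 0.29 × (1 − 0.14) × 0.60 = 0.019453
  cooling blockage: 0.21 × 0.06 × 0.58 × (1 − 0.71) × 0.19 = 0.00040267
  sensor drift: 0.09 × 0.37 × 0.75 × (1 − 0.55) × 0.79 = 0.0088786
  electrical fault: 0.19 × 0.37 × 0.71 × (1 − 0.55) × 0.32 = 0.0071875
Marginal likelihood of the evidence = 0.044285.
P(cooling blockage | evidence) = 0.00040267 / 0.044285 ≈ 0.009.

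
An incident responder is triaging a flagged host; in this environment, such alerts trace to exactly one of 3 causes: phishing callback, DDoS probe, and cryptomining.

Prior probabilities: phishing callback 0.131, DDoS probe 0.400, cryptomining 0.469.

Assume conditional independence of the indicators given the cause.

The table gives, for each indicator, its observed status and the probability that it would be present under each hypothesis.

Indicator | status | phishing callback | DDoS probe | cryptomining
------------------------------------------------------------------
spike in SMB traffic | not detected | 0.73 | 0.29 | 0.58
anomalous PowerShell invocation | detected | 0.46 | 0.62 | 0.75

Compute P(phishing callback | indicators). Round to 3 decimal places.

0.048

Multiply each prior by the joint likelihood of the indicator pattern (using 1 − P(present | H) for each absent indicator):
  phishing callback: 0.131 × (1 − 0.73) × 0.46 = 0.01627
  DDoS probe: 0.400 × (1 − 0.29) × 0.62 = 0.17608
  cryptomining: 0.469 × (1 − 0.58) × 0.75 = 0.14774
The unnormalized weights sum to 0.34009.
P(phishing callback | evidence) = 0.01627 / 0.34009 ≈ 0.048.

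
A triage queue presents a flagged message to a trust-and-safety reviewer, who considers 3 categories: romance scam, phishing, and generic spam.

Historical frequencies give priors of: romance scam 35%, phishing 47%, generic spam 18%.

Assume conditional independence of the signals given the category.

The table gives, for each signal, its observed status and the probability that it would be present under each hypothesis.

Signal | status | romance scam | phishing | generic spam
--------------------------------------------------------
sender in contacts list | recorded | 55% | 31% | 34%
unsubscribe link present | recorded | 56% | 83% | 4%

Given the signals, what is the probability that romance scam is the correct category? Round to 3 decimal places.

Multiply each prior by the joint likelihood of the signal pattern:
  romance scam: 0.35 × 0.55 × 0.56 = 0.1078
  phishing: 0.47 × 0.31 × 0.83 = 0.12093
  generic spam: 0.18 × 0.34 × 0.04 = 0.002448
Marginal likelihood of the evidence = 0.23118.
P(romance scam | evidence) = 0.1078 / 0.23118 ≈ 0.466.

0.466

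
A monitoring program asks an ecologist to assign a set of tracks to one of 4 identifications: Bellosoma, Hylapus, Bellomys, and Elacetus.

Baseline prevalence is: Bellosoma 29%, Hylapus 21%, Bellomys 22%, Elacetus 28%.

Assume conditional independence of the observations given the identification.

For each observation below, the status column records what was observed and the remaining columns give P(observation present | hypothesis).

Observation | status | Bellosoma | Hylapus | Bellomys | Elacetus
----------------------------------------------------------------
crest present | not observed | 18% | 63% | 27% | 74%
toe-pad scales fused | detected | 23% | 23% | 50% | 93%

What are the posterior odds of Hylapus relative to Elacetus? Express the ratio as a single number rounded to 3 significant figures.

Unnormalized posterior weight (prior times the observation likelihoods) for each of the two hypotheses (using 1 − P(present | H) for each absent observation):
  Hylapus: 0.21 × (1 − 0.63) × 0.23 = 0.017871
  Elacetus: 0.28 × (1 − 0.74) × 0.93 = 0.067704
Posterior odds = 0.017871 / 0.067704 ≈ 0.264.

0.264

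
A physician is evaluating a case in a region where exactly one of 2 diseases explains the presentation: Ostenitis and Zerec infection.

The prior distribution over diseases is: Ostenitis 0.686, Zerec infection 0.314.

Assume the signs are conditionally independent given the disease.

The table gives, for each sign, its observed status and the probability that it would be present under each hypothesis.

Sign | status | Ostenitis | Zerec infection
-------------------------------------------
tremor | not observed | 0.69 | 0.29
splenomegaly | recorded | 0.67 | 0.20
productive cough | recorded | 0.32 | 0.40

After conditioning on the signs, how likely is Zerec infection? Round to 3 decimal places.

0.281

By Bayes' rule with conditional independence, the unnormalized weight for each hypothesis is prior × ∏ likelihoods (using 1 − P(present | H) for each absent sign):
  Ostenitis: 0.686 × (1 − 0.69) × 0.67 × 0.32 = 0.045594
  Zerec infection: 0.314 × (1 − 0.29) × 0.20 × 0.40 = 0.017835
Normalizing constant Z = 0.045594 + 0.017835 = 0.06343.
P(Zerec infection | evidence) = 0.017835 / 0.06343 ≈ 0.281.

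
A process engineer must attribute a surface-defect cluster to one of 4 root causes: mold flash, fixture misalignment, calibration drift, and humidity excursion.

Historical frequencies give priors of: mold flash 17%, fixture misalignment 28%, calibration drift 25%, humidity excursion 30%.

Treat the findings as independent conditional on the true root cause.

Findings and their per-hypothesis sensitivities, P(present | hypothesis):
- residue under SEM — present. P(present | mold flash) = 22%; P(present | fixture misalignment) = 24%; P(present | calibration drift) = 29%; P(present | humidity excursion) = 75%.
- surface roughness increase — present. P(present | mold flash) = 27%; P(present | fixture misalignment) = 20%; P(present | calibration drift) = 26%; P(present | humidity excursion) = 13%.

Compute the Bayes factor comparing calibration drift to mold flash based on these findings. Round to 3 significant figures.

Take the product of per-finding likelihoods under each hypothesis, then divide.
  calibration drift: 0.29 × 0.26 = 0.0754
  mold flash: 0.22 × 0.27 = 0.0594
Bayes factor = 0.0754 / 0.0594 ≈ 1.27

1.27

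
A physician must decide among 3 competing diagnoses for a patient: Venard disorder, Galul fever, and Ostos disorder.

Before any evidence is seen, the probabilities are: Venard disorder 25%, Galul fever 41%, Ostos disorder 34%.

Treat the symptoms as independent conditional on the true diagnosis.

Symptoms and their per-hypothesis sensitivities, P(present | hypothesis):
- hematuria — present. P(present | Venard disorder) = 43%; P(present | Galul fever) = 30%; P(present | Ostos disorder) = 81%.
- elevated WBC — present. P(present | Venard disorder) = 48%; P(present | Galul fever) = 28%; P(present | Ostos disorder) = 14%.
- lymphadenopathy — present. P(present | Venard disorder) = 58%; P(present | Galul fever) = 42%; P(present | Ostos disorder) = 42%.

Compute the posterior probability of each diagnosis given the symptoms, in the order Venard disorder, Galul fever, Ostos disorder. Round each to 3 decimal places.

By Bayes' rule with conditional independence, the unnormalized weight for each hypothesis is prior × ∏ likelihoods:
  Venard disorder: 0.25 × 0.43 × 0.48 × 0.58 = 0.029928
  Galul fever: 0.41 × 0.30 × 0.28 × 0.42 = 0.014465
  Ostos disorder: 0.34 × 0.81 × 0.14 × 0.42 = 0.016194
Marginal likelihood of the evidence = 0.060586.
P(Venard disorder | evidence) = 0.029928 / 0.060586 ≈ 0.494
P(Galul fever | evidence) = 0.014465 / 0.060586 ≈ 0.239
P(Ostos disorder | evidence) = 0.016194 / 0.060586 ≈ 0.267

0.494, 0.239, 0.267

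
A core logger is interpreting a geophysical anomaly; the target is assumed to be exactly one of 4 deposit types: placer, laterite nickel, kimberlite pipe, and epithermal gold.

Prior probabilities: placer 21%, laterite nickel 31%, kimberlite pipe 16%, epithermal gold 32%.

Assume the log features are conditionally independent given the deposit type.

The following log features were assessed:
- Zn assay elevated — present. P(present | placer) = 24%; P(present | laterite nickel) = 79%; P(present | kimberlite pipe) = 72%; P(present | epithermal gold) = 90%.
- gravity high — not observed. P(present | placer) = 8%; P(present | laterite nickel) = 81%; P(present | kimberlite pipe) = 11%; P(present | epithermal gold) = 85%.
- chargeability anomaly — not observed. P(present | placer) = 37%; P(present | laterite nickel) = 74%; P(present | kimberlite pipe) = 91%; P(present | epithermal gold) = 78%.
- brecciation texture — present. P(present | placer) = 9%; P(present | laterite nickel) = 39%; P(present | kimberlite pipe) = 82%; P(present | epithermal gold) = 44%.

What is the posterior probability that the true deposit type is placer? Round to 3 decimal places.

Multiply each prior by the joint likelihood of the log feature pattern (using 1 − P(present | H) for each absent log feature):
  placer: 0.21 × 0.24 × (1 − 0.08) × (1 − 0.37) × 0.09 = 0.0026291
  laterite nickel: 0.31 × 0.79 × (1 − 0.81) × (1 − 0.74) × 0.39 = 0.0047182
  kimberlite pipe: 0.16 × 0.72 × (1 − 0.11) × (1 − 0.91) × 0.82 = 0.0075666
  epithermal gold: 0.32 × 0.90 × (1 − 0.85) × (1 − 0.78) × 0.44 = 0.0041818
Normalizing constant Z = 0.0026291 + 0.0047182 + 0.0075666 + 0.0041818 = 0.019096.
P(placer | evidence) = 0.0026291 / 0.019096 ≈ 0.138.

0.138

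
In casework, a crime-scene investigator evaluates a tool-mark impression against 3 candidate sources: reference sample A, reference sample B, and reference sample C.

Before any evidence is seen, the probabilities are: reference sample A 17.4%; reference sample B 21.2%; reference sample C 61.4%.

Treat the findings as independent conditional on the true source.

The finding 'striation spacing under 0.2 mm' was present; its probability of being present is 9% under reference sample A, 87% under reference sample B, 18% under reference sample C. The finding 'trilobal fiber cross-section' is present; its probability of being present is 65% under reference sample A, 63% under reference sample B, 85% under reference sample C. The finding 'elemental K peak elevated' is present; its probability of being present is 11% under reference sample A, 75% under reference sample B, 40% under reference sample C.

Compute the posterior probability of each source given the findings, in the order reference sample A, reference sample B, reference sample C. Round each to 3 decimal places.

0.009, 0.693, 0.299

By Bayes' rule with conditional independence, the unnormalized weight for each hypothesis is prior × ∏ likelihoods:
  reference sample A: 0.174 × 0.09 × 0.65 × 0.11 = 0.0011197
  reference sample B: 0.212 × 0.87 × 0.63 × 0.75 = 0.087148
  reference sample C: 0.614 × 0.18 × 0.85 × 0.40 = 0.037577
Marginal likelihood of the evidence = 0.12584.
P(reference sample A | evidence) = 0.0011197 / 0.12584 ≈ 0.009
P(reference sample B | evidence) = 0.087148 / 0.12584 ≈ 0.693
P(reference sample C | evidence) = 0.037577 / 0.12584 ≈ 0.299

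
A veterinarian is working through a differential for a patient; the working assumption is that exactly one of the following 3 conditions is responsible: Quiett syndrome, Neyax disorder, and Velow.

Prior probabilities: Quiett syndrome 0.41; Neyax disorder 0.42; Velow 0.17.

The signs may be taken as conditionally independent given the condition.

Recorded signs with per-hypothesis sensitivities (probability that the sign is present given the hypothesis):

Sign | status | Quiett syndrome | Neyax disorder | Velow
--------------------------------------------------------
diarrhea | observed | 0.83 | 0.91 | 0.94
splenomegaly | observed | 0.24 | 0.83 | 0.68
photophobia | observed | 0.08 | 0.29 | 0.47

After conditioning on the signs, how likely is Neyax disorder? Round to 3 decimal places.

0.615

Multiply each prior by the joint likelihood of the sign pattern:
  Quiett syndrome: 0.41 × 0.83 × 0.24 × 0.08 = 0.0065338
  Neyax disorder: 0.42 × 0.91 × 0.83 × 0.29 = 0.091996
  Velow: 0.17 × 0.94 × 0.68 × 0.47 = 0.051072
Normalizing constant Z = 0.0065338 + 0.091996 + 0.051072 = 0.1496.
P(Neyax disorder | evidence) = 0.091996 / 0.1496 ≈ 0.615.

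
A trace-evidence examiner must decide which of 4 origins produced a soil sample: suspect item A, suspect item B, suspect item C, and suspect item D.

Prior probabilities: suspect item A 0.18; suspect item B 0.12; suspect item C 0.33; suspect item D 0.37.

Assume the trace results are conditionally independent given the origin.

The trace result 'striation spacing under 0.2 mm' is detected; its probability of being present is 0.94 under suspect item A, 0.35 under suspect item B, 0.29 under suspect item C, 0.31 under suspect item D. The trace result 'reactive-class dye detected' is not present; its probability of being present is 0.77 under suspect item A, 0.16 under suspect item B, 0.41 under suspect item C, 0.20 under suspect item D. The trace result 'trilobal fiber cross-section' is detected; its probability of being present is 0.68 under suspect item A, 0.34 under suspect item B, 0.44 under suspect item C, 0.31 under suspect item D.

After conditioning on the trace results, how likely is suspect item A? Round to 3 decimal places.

For each hypothesis, the unnormalized posterior weight is prior × product of the trace result likelihoods (using 1 − P(present | H) for each absent trace result):
  suspect item A: 0.18 × 0.94 × (1 − 0.77) × 0.68 = 0.026463
  suspect item B: 0.12 × 0.35 × (1 − 0.16) × 0.34 = 0.011995
  suspect item C: 0.33 × 0.29 × (1 − 0.41) × 0.44 = 0.024844
  suspect item D: 0.37 × 0.31 × (1 − 0.20) × 0.31 = 0.028446
Normalizing constant Z = 0.026463 + 0.011995 + 0.024844 + 0.028446 = 0.091747.
P(suspect item A | evidence) = 0.026463 / 0.091747 ≈ 0.288.

0.288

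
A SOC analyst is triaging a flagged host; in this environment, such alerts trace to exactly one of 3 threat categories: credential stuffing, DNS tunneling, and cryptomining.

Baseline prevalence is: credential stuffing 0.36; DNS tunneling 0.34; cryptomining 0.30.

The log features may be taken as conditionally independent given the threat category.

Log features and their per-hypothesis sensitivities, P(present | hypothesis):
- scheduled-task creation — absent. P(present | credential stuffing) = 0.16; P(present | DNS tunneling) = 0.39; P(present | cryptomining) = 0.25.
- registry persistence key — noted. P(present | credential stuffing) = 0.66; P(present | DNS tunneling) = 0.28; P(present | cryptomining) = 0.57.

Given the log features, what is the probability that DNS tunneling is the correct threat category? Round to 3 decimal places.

0.150

For each hypothesis, the unnormalized posterior weight is prior × product of the log feature likelihoods (using 1 − P(present | H) for each absent log feature):
  credential stuffing: 0.36 × (1 − 0.16) × 0.66 = 0.19958
  DNS tunneling: 0.34 × (1 − 0.39) × 0.28 = 0.058072
  cryptomining: 0.30 × (1 − 0.25) × 0.57 = 0.12825
Normalizing constant Z = 0.19958 + 0.058072 + 0.12825 = 0.38591.
P(DNS tunneling | evidence) = 0.058072 / 0.38591 ≈ 0.150.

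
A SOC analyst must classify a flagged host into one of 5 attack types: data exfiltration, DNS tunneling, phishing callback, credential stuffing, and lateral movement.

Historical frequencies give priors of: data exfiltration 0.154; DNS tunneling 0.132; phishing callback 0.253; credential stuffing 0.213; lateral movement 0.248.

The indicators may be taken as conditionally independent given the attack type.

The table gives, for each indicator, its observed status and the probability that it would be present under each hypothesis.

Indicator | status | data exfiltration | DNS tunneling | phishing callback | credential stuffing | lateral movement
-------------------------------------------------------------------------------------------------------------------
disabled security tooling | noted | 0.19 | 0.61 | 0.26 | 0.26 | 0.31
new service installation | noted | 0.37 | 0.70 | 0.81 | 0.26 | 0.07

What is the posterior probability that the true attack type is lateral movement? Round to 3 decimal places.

Multiply each prior by the joint likelihood of the indicator pattern:
  data exfiltration: 0.154 × 0.19 × 0.37 = 0.010826
  DNS tunneling: 0.132 × 0.61 × 0.70 = 0.056364
  phishing callback: 0.253 × 0.26 × 0.81 = 0.053282
  credential stuffing: 0.213 × 0.26 × 0.26 = 0.014399
  lateral movement: 0.248 × 0.31 × 0.07 = 0.0053816
The unnormalized weights sum to 0.14025.
P(lateral movement | evidence) = 0.0053816 / 0.14025 ≈ 0.038.

0.038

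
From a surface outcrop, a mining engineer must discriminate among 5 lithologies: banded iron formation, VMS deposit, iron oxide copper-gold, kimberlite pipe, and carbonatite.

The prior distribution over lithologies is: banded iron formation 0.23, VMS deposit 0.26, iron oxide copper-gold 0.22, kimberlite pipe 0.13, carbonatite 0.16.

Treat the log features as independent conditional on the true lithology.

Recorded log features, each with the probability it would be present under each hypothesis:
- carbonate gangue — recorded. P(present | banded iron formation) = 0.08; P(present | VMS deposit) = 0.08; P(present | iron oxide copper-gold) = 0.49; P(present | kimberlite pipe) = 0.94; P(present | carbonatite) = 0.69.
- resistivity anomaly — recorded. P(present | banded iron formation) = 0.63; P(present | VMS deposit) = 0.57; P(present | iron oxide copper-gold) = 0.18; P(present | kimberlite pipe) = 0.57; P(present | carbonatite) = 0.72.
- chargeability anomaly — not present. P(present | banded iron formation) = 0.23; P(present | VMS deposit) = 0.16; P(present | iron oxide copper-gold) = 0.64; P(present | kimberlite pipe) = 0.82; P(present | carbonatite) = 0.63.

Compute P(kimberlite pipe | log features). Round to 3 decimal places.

By Bayes' rule with conditional independence, the unnormalized weight for each hypothesis is prior × ∏ likelihoods (using 1 − P(present | H) for each absent log feature):
  banded iron formation: 0.23 × 0.08 × 0.63 × (1 − 0.23) = 0.0089258
  VMS deposit: 0.26 × 0.08 × 0.57 × (1 − 0.16) = 0.009959
  iron oxide copper-gold: 0.22 × 0.49 × 0.18 × (1 − 0.64) = 0.0069854
  kimberlite pipe: 0.13 × 0.94 × 0.57 × (1 − 0.82) = 0.012538
  carbonatite: 0.16 × 0.69 × 0.72 × (1 − 0.63) = 0.029411
Normalizing constant Z = 0.0089258 + 0.009959 + 0.0069854 + 0.012538 + 0.029411 = 0.067819.
P(kimberlite pipe | evidence) = 0.012538 / 0.067819 ≈ 0.185.

0.185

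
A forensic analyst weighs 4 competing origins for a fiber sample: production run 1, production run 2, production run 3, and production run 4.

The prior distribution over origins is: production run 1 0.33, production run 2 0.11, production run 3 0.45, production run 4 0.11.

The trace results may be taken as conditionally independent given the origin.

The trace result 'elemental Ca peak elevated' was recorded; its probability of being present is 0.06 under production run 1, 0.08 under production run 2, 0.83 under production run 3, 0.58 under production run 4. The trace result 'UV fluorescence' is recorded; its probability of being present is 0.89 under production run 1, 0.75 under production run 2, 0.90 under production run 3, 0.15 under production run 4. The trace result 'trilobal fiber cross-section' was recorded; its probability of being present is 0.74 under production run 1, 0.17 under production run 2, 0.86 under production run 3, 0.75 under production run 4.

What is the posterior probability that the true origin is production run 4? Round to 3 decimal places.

0.023

By Bayes' rule with conditional independence, the unnormalized weight for each hypothesis is prior × ∏ likelihoods:
  production run 1: 0.33 × 0.06 × 0.89 × 0.74 = 0.01304
  production run 2: 0.11 × 0.08 × 0.75 × 0.17 = 0.001122
  production run 3: 0.45 × 0.83 × 0.90 × 0.86 = 0.28909
  production run 4: 0.11 × 0.58 × 0.15 × 0.75 = 0.0071775
Marginal likelihood of the evidence = 0.31043.
P(production run 4 | evidence) = 0.0071775 / 0.31043 ≈ 0.023.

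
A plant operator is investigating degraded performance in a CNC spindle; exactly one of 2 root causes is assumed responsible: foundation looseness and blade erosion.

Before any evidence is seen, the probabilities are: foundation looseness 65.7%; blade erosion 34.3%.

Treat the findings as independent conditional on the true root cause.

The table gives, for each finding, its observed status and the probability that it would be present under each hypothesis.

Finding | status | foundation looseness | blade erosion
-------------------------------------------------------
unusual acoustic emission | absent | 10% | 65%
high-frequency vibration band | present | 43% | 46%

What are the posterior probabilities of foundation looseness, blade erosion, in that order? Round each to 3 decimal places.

For each hypothesis, the unnormalized posterior weight is prior × product of the finding likelihoods (using 1 − P(present | H) for each absent finding):
  foundation looseness: 0.657 × (1 − 0.10) × 0.43 = 0.25426
  blade erosion: 0.343 × (1 − 0.65) × 0.46 = 0.055223
Normalizing constant Z = 0.25426 + 0.055223 = 0.30948.
P(foundation looseness | evidence) = 0.25426 / 0.30948 ≈ 0.822
P(blade erosion | evidence) = 0.055223 / 0.30948 ≈ 0.178

0.822, 0.178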